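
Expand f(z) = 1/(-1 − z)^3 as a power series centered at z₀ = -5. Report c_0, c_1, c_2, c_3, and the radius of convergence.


Let w = z − z₀, so z = z₀ + w.
Then -1 − z = -1 − (z₀ + w) = (-1 − z₀) − w = 4 − w.
f(z) = 1/(4 − w)^3 = (1/(4)^3) · (1 − w/(4))^{−3}.
By the binomial series (1−u)^{−3} = Σ_{n≥0} C(n+2, 2) u^n for |u|<1, with u = w/(4):
  c_n = C(n+2, 2) / (4)^(n+3).
  c_0 = 1/(4)^3 = 1/64.
  c_1 = 3/(4)^4 = 3/256.
  c_2 = 6/(4)^5 = 3/512.
  c_3 = 10/(4)^6 = 5/2048.
The series is valid for |w/d| < 1, i.e. |z − z₀| < |d|.
Radius of convergence: R = |-1 − z₀| = |4| = 4 (distance from z₀ to the singularity z = -1).

c_0 = 1/64, c_1 = 3/256, c_2 = 3/512, c_3 = 5/2048; R = 4.


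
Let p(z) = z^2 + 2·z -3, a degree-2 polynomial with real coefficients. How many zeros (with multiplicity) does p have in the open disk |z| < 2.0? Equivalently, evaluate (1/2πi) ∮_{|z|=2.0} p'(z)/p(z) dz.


The zeros of p are: 1, -3.
Their magnitudes are: 1, 3.
Zeros with |z| < R = 2.0: 1.
Count = 1.
By the argument principle, (1/2πi) ∮_{|z|=R} p'(z)/p(z) dz equals exactly this count.

Number of zeros inside |z| < 2.0: 1.


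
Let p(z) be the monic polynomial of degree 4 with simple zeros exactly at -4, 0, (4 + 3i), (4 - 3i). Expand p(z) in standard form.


The polynomial is p(z) = ∏_{α ∈ S} (z − α), where S = {-4, 0, (4 + 3i), (4 - 3i)}.
Expanding the product yields: p(z) = z^4 -4·z^3 -7·z^2 + 100·z.
Note conjugate pairs combine to real quadratics: (z − (4+3i))(z − (4−3i)) = z² − 8z + 25.
The resulting polynomial has degree 4 and real coefficients as required.

p(z) = z^4 -4·z^3 -7·z^2 + 100·z.


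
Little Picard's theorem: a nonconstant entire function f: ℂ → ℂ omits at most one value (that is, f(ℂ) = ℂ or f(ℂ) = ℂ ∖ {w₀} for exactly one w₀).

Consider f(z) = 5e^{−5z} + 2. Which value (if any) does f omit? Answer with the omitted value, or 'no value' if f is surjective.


Little Picard bounds the complement of f(ℂ) to at most one point.
e^{−5z} is never zero on ℂ, so 5·e^{−5z} takes every value in ℂ ∖ {0}. Adding 2 shifts the range to ℂ ∖ {2}. Thus f omits exactly the value 2.

Omitted value: 2.


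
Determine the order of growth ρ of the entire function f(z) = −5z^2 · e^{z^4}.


M(r) = max_{|z|=r} |-5|·|z|^2·|e^{z^4}| = 5·r^2 · e^{1r^4} (the factors attain their maxima compatibly on |z|=r). Then log M(r) = log 5 + 2·log r + 1r^4, dominated by the last term, so log log M(r) ~ 4·log r. The polynomial factor -5z^2 contributes only a log r term and does not affect the order. ρ = 4.
Therefore ρ = 4.

Order ρ = 4.


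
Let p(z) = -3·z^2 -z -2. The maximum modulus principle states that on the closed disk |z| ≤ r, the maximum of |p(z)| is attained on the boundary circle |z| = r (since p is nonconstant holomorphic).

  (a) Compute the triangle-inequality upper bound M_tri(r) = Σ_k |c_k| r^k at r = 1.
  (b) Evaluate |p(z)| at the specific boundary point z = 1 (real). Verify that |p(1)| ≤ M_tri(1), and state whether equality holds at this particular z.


Coefficients: c_0 = -2, c_1 = -1, c_2 = -3. Radius r = 1.
Part (a). Triangle bound: M_tri(r) = Σ_k |c_k| r^k
  = |-2|·1^0 + |-1|·1^1 + |-3|·1^2
  = 2 + 1 + 3 = 6.
This bounds M(r) := max_{|z|=r} |p(z)| from above; equality holds iff all terms c_k z^k can be made to align in phase at a single z on |z|=r.
Part (b). At z = 1 (real, on the circle |z| = r):
  p(1) = (-2)·1^0 + (-1)·1^1 + (-3)·1^2 = -6.
  |p(1)| = 6.
Since all nonzero coefficients share the same sign, |p(1)| = 6 = M_tri(1); the triangle bound is attained at z = 1, so in fact M(r) = 6.

M_tri(1) = 6; |p(1)| = 6; equality at z=1: yes.


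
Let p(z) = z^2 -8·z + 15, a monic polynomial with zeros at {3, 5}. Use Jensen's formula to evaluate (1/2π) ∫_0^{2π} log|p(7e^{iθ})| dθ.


Zeros: 3, 5; r = 7.
Inside |z| < r: 3, 5. Outside (|z| ≥ r): ∅.
p(0) = 15, so log|p(0)| = log(15) = 2.7081.
Apply Jensen: I(r) = log|p(0)| + Σ_k log(r/|z_k|), summed over zeros inside |z| < r.
  log(r/|z_k|) for z_k = 3: log(7/3) = 0.8473
  log(r/|z_k|) for z_k = 5: log(7/5) = 0.3365
Sum over inside zeros: 1.1838.
I(r) = log|p(0)| + (inside sum) = 2.7081 + 1.1838 = 3.8918.
Closed form (all zeros inside, monic): I(r) = n·log(r) = 2·log(7) = 3.8918. ✓

I(r) ≈ 3.8918.


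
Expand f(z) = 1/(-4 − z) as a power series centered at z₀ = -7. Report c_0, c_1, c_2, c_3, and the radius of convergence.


Let w = z − z₀, so z = z₀ + w.
Then -4 − z = -4 − (z₀ + w) = (-4 − z₀) − w = 3 − w.
f(z) = 1/(3 − w) = (1/(3)) · 1/(1 − w/(3)) = Σ_{n≥0} w^n / (3)^(n+1).
So c_n = 1/(3)^(n+1):
  c_0 = 1/(3)^1 = 1/3.
  c_1 = 1/(3)^2 = 1/9.
  c_2 = 1/(3)^3 = 1/27.
  c_3 = 1/(3)^4 = 1/81.
The series is valid for |w/d| < 1, i.e. |z − z₀| < |d|.
Radius of convergence: R = |-4 − z₀| = |3| = 3 (distance from z₀ to the singularity z = -4).

c_0 = 1/3, c_1 = 1/9, c_2 = 1/27, c_3 = 1/81; R = 3.


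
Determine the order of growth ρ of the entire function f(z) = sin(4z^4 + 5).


Write sin(w) = (e^{iw} ± e^{−iw})/(2 or 2i), so |sin(w)| ≤ e^{|w|}. With w = 4z^4 + 5, |w| ≤ 4r^4 + 5 on |z|=r, giving M(r) ≤ e^{4r^4 + 5} and ρ ≤ 4. For the lower bound, choose z on |z|=r with 4z^4 purely imaginary of modulus 4r^4; then |sin(4z^4 + 5)| grows like e^{4r^4}/2, so ρ ≥ 4. Hence ρ = 4.
Therefore ρ = 4.

Order ρ = 4.


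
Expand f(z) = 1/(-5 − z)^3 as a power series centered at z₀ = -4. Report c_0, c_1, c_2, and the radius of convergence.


Let w = z − z₀, so z = z₀ + w.
Then -5 − z = -5 − (z₀ + w) = (-5 − z₀) − w = -1 − w.
f(z) = 1/(-1 − w)^3 = (1/(-1)^3) · (1 − w/(-1))^{−3}.
By the binomial series (1−u)^{−3} = Σ_{n≥0} C(n+2, 2) u^n for |u|<1, with u = w/(-1):
  c_n = C(n+2, 2) / (-1)^(n+3).
  c_0 = 1/(-1)^3 = -1.
  c_1 = 3/(-1)^4 = 3.
  c_2 = 6/(-1)^5 = -6.
The series is valid for |w/d| < 1, i.e. |z − z₀| < |d|.
Radius of convergence: R = |-5 − z₀| = |-1| = 1 (distance from z₀ to the singularity z = -5).

c_0 = -1, c_1 = 3, c_2 = -6; R = 1.


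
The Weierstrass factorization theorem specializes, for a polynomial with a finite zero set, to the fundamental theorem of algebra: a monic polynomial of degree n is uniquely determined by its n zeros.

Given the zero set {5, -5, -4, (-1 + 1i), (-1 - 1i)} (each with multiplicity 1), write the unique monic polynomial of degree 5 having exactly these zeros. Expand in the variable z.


The polynomial is p(z) = ∏_{α ∈ S} (z − α), where S = {5, -5, -4, (-1 + 1i), (-1 - 1i)}.
Expanding the product yields: p(z) = z^5 + 6·z^4 -15·z^3 -142·z^2 -250·z -200.
Note conjugate pairs combine to real quadratics: (z − (-1+1i))(z − (-1−1i)) = z² + 2z + 2.
The resulting polynomial has degree 5 and real coefficients as required.

p(z) = z^5 + 6·z^4 -15·z^3 -142·z^2 -250·z -200.


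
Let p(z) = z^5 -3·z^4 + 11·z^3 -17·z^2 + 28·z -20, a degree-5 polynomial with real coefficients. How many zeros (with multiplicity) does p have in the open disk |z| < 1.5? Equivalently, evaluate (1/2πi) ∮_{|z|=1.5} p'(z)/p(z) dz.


The zeros of p are: 1, (0 + 2i), (0 - 2i), (1 + 2i), (1 - 2i).
Their magnitudes are: 1, 2, 2, 2.236, 2.236.
Zeros with |z| < R = 1.5: 1.
Count = 1.
By the argument principle, (1/2πi) ∮_{|z|=R} p'(z)/p(z) dz equals exactly this count.

Number of zeros inside |z| < 1.5: 1.


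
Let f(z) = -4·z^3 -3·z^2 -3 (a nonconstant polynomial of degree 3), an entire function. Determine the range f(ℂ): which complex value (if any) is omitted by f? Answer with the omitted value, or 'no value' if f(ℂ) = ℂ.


Little Picard bounds the complement of f(ℂ) to at most one point.
For every w ∈ ℂ, the equation p(z) − w = 0 is a nonconstant polynomial in z and hence has at least one root by the fundamental theorem of algebra. So p is surjective onto ℂ, omitting no value.

Omitted value: no value.


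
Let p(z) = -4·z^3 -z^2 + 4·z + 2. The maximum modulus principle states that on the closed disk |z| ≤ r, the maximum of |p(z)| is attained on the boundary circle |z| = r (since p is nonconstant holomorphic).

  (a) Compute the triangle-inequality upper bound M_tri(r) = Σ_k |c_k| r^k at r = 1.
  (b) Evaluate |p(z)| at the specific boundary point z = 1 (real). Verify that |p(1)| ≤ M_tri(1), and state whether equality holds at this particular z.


Coefficients: c_0 = 2, c_1 = 4, c_2 = -1, c_3 = -4. Radius r = 1.
Part (a). Triangle bound: M_tri(r) = Σ_k |c_k| r^k
  = |2|·1^0 + |4|·1^1 + |-1|·1^2 + |-4|·1^3
  = 2 + 4 + 1 + 4 = 11.
This bounds M(r) := max_{|z|=r} |p(z)| from above; equality holds iff all terms c_k z^k can be made to align in phase at a single z on |z|=r.
Part (b). At z = 1 (real, on the circle |z| = r):
  p(1) = (2)·1^0 + (4)·1^1 + (-1)·1^2 + (-4)·1^3 = 1.
  |p(1)| = 1.
Check: |p(1)| = 1 ≤ 11 = M_tri(1). ✓ Equality does not hold at z = 1 (the coefficients have mixed signs, so the terms do not all align in phase there).

M_tri(1) = 11; |p(1)| = 1; equality at z=1: no.


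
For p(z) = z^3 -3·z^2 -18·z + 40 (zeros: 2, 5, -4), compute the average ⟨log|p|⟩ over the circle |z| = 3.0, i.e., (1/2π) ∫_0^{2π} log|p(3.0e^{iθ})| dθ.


Zeros: -4, 2, 5; r = 3.0.
Inside |z| < r: 2. Outside (|z| ≥ r): -4, 5.
p(0) = 40, so log|p(0)| = log(40) = 3.6889.
Apply Jensen: I(r) = log|p(0)| + Σ_k log(r/|z_k|), summed over zeros inside |z| < r.
  log(r/|z_k|) for z_k = 2: log(3.0/2) = 0.4055
  Outside zeros (-4, 5) contribute nothing to the Jensen sum.
Sum over inside zeros: 0.4055.
I(r) = log|p(0)| + (inside sum) = 3.6889 + 0.4055 = 4.0943.
Note: since some zeros are outside |z| ≤ r, the simplified n·log(r) form does NOT apply — only the inside zeros contribute.

I(r) ≈ 4.0943.


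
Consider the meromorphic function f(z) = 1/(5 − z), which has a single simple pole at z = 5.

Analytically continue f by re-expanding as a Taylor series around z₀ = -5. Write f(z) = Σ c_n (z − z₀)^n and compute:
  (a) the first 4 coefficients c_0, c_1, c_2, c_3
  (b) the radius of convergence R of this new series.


Let w = z − z₀, so z = z₀ + w.
Then 5 − z = 5 − (z₀ + w) = (5 − z₀) − w = 10 − w.
f(z) = 1/(10 − w) = (1/(10)) · 1/(1 − w/(10)) = Σ_{n≥0} w^n / (10)^(n+1).
So c_n = 1/(10)^(n+1):
  c_0 = 1/(10)^1 = 1/10.
  c_1 = 1/(10)^2 = 1/100.
  c_2 = 1/(10)^3 = 1/1000.
  c_3 = 1/(10)^4 = 1/10000.
The series is valid for |w/d| < 1, i.e. |z − z₀| < |d|.
Radius of convergence: R = |5 − z₀| = |10| = 10 (distance from z₀ to the singularity z = 5).

c_0 = 1/10, c_1 = 1/100, c_2 = 1/1000, c_3 = 1/10000; R = 10.


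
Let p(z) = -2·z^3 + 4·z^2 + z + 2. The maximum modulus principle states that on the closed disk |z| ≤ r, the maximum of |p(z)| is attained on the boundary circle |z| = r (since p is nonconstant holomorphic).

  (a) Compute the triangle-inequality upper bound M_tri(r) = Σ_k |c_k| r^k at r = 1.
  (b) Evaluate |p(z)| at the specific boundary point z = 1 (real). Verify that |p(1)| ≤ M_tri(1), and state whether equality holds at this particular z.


Coefficients: c_0 = 2, c_1 = 1, c_2 = 4, c_3 = -2. Radius r = 1.
Part (a). Triangle bound: M_tri(r) = Σ_k |c_k| r^k
  = |2|·1^0 + |1|·1^1 + |4|·1^2 + |-2|·1^3
  = 2 + 1 + 4 + 2 = 9.
This bounds M(r) := max_{|z|=r} |p(z)| from above; equality holds iff all terms c_k z^k can be made to align in phase at a single z on |z|=r.
Part (b). At z = 1 (real, on the circle |z| = r):
  p(1) = (2)·1^0 + (1)·1^1 + (4)·1^2 + (-2)·1^3 = 5.
  |p(1)| = 5.
Check: |p(1)| = 5 ≤ 9 = M_tri(1). ✓ Equality does not hold at z = 1 (the coefficients have mixed signs, so the terms do not all align in phase there).

M_tri(1) = 9; |p(1)| = 5; equality at z=1: no.


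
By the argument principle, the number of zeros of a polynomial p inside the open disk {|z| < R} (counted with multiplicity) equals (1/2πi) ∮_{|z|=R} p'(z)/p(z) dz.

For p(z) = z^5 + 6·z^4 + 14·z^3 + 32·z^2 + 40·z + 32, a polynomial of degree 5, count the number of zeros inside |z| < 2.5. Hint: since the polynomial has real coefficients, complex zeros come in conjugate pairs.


The zeros of p are: -4, (-1 + 1i), (-1 - 1i), (0 + 2i), (0 - 2i).
Their magnitudes are: 4, 1.414, 1.414, 2, 2.
Zeros with |z| < R = 2.5: (-1 + 1i), (-1 - 1i), (0 + 2i), (0 - 2i).
Count = 4.
By the argument principle, (1/2πi) ∮_{|z|=R} p'(z)/p(z) dz equals exactly this count.

Number of zeros inside |z| < 2.5: 4.


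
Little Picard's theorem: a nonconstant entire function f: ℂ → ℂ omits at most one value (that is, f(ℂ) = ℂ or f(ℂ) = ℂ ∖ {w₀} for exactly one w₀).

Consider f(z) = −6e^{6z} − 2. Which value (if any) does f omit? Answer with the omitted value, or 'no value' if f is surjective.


Little Picard bounds the complement of f(ℂ) to at most one point.
e^{6z} is never zero on ℂ, so -6·e^{6z} takes every value in ℂ ∖ {0}. Adding -2 shifts the range to ℂ ∖ {-2}. Thus f omits exactly the value -2.

Omitted value: -2.


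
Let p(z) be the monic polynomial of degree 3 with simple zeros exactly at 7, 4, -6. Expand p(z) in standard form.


The polynomial is p(z) = ∏_{α ∈ S} (z − α), where S = {7, 4, -6}.
Expanding the product yields: p(z) = z^3 -5·z^2 -38·z + 168.
The resulting polynomial has degree 3 and real coefficients as required.

p(z) = z^3 -5·z^2 -38·z + 168.


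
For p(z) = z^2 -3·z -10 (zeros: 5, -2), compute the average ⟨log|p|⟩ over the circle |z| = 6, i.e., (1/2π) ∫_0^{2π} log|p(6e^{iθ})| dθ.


Zeros: -2, 5; r = 6.
Inside |z| < r: -2, 5. Outside (|z| ≥ r): ∅.
p(0) = -10, so log|p(0)| = log(10) = 2.3026.
Apply Jensen: I(r) = log|p(0)| + Σ_k log(r/|z_k|), summed over zeros inside |z| < r.
  log(r/|z_k|) for z_k = 5: log(6/5) = 0.1823
  log(r/|z_k|) for z_k = -2: log(6/2) = 1.0986
Sum over inside zeros: 1.2809.
I(r) = log|p(0)| + (inside sum) = 2.3026 + 1.2809 = 3.5835.
Closed form (all zeros inside, monic): I(r) = n·log(r) = 2·log(6) = 3.5835. ✓

I(r) ≈ 3.5835.


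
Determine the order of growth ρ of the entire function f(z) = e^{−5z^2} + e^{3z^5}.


Each summand is entire of order 2 and 5 respectively (as in the single-exponential case). The order of a sum is at most the max of the orders, so ρ ≤ 5. For the lower bound: on |z|=r choose arg z so that 3z^5 is real positive; then |e^{3z^5}| = e^{3r^5} while |e^{-5z^2}| ≤ e^{5r^2} = o(e^{3r^5}). So |f| ≥ e^{3r^5}(1 − o(1)) and ρ ≥ 5. Hence ρ = max(2, 5) = 5.
Therefore ρ = 5.

Order ρ = 5.


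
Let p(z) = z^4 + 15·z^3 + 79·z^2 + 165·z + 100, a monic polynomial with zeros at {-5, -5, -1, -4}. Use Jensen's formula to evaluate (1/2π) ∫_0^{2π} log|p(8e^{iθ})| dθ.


Zeros: -5, -5, -4, -1; r = 8.
Inside |z| < r: -5, -5, -4, -1. Outside (|z| ≥ r): ∅.
p(0) = 100, so log|p(0)| = log(100) = 4.6052.
Apply Jensen: I(r) = log|p(0)| + Σ_k log(r/|z_k|), summed over zeros inside |z| < r.
  log(r/|z_k|) for z_k = -5: log(8/5) = 0.4700
  log(r/|z_k|) for z_k = -5: log(8/5) = 0.4700
  log(r/|z_k|) for z_k = -1: log(8/1) = 2.0794
  log(r/|z_k|) for z_k = -4: log(8/4) = 0.6931
Sum over inside zeros: 3.7126.
I(r) = log|p(0)| + (inside sum) = 4.6052 + 3.7126 = 8.3178.
Closed form (all zeros inside, monic): I(r) = n·log(r) = 4·log(8) = 8.3178. ✓

I(r) ≈ 8.3178.


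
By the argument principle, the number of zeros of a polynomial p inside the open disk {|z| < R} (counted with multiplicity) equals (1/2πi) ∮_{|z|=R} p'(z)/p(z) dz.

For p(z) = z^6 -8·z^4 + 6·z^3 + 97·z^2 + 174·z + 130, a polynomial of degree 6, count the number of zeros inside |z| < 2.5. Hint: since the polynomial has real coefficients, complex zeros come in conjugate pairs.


The zeros of p are: (-2 + 1i), (-2 - 1i), (-1 + 1i), (-1 - 1i), (3 + 2i), (3 - 2i).
Their magnitudes are: 2.236, 2.236, 1.414, 1.414, 3.606, 3.606.
Zeros with |z| < R = 2.5: (-2 + 1i), (-2 - 1i), (-1 + 1i), (-1 - 1i).
Count = 4.
By the argument principle, (1/2πi) ∮_{|z|=R} p'(z)/p(z) dz equals exactly this count.

Number of zeros inside |z| < 2.5: 4.


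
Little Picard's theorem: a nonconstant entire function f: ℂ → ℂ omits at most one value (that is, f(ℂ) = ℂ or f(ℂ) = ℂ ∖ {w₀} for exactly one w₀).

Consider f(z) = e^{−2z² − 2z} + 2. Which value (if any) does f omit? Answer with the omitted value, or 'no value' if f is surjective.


Little Picard bounds the complement of f(ℂ) to at most one point.
The exponent g(z) = −2z² − 2z is a nonconstant polynomial, hence surjective onto ℂ. So e^{g(z)} takes every value in {e^w : w ∈ ℂ} = ℂ ∖ {0}. Adding 2 shifts the range to ℂ ∖ {2}. f omits exactly 2.

Omitted value: 2.


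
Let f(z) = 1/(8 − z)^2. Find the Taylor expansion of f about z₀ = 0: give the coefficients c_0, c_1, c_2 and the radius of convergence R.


Let w = z − z₀, so z = z₀ + w.
Then 8 − z = 8 − (z₀ + w) = (8 − z₀) − w = 8 − w.
f(z) = 1/(8 − w)^2 = (1/(8)^2) · (1 − w/(8))^{−2}.
By the binomial series (1−u)^{−2} = Σ_{n≥0} C(n+1, 1) u^n for |u|<1, with u = w/(8):
  c_n = C(n+1, 1) / (8)^(n+2).
  c_0 = 1/(8)^2 = 1/64.
  c_1 = 2/(8)^3 = 1/256.
  c_2 = 3/(8)^4 = 3/4096.
The series is valid for |w/d| < 1, i.e. |z − z₀| < |d|.
Radius of convergence: R = |8 − z₀| = |8| = 8 (distance from z₀ to the singularity z = 8).

c_0 = 1/64, c_1 = 1/256, c_2 = 3/4096; R = 8.


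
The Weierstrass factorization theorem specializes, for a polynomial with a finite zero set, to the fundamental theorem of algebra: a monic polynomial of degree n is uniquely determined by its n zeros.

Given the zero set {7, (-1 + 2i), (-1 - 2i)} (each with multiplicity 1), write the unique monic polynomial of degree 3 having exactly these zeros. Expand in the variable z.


The polynomial is p(z) = ∏_{α ∈ S} (z − α), where S = {7, (-1 + 2i), (-1 - 2i)}.
Expanding the product yields: p(z) = z^3 -5·z^2 -9·z -35.
Note conjugate pairs combine to real quadratics: (z − (-1+2i))(z − (-1−2i)) = z² + 2z + 5.
The resulting polynomial has degree 3 and real coefficients as required.

p(z) = z^3 -5·z^2 -9·z -35.


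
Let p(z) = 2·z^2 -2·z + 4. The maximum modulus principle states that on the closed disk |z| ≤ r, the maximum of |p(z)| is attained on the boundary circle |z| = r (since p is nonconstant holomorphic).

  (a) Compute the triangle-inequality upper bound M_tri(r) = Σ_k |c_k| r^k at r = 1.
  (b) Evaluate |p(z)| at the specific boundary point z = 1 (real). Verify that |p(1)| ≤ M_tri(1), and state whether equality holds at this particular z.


Coefficients: c_0 = 4, c_1 = -2, c_2 = 2. Radius r = 1.
Part (a). Triangle bound: M_tri(r) = Σ_k |c_k| r^k
  = |4|·1^0 + |-2|·1^1 + |2|·1^2
  = 4 + 2 + 2 = 8.
This bounds M(r) := max_{|z|=r} |p(z)| from above; equality holds iff all terms c_k z^k can be made to align in phase at a single z on |z|=r.
Part (b). At z = 1 (real, on the circle |z| = r):
  p(1) = (4)·1^0 + (-2)·1^1 + (2)·1^2 = 4.
  |p(1)| = 4.
Check: |p(1)| = 4 ≤ 8 = M_tri(1). ✓ Equality does not hold at z = 1 (the coefficients have mixed signs, so the terms do not all align in phase there).

M_tri(1) = 8; |p(1)| = 4; equality at z=1: no.


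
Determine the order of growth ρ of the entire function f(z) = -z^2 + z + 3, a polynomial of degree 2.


|f(z)| ≤ Σ|c_k|·r^k = O(r^2) as r → ∞. Polynomial growth is O(e^{r^ε}) for every ε > 0 (since r^2/e^{r^ε} → 0), so ρ ≤ ε for all ε > 0, i.e. ρ = 0. Every nonconstant polynomial has order 0.
Therefore ρ = 0.

Order ρ = 0.


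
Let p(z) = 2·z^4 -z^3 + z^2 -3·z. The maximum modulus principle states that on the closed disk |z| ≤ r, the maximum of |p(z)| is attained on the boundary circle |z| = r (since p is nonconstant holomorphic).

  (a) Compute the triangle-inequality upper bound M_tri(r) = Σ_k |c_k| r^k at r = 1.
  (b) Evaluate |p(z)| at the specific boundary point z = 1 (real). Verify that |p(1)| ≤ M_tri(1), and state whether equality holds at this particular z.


Coefficients: c_0 = 0, c_1 = -3, c_2 = 1, c_3 = -1, c_4 = 2. Radius r = 1.
Part (a). Triangle bound: M_tri(r) = Σ_k |c_k| r^k
  = |0|·1^0 + |-3|·1^1 + |1|·1^2 + |-1|·1^3 + |2|·1^4
  = 0 + 3 + 1 + 1 + 2 = 7.
This bounds M(r) := max_{|z|=r} |p(z)| from above; equality holds iff all terms c_k z^k can be made to align in phase at a single z on |z|=r.
Part (b). At z = 1 (real, on the circle |z| = r):
  p(1) = (0)·1^0 + (-3)·1^1 + (1)·1^2 + (-1)·1^3 + (2)·1^4 = -1.
  |p(1)| = 1.
Check: |p(1)| = 1 ≤ 7 = M_tri(1). ✓ Equality does not hold at z = 1 (the coefficients have mixed signs, so the terms do not all align in phase there).

M_tri(1) = 7; |p(1)| = 1; equality at z=1: no.


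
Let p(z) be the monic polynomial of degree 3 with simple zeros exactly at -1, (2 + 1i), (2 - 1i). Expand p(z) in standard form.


The polynomial is p(z) = ∏_{α ∈ S} (z − α), where S = {-1, (2 + 1i), (2 - 1i)}.
Expanding the product yields: p(z) = z^3 -3·z^2 + z + 5.
Note conjugate pairs combine to real quadratics: (z − (2+1i))(z − (2−1i)) = z² − 4z + 5.
The resulting polynomial has degree 3 and real coefficients as required.

p(z) = z^3 -3·z^2 + z + 5.


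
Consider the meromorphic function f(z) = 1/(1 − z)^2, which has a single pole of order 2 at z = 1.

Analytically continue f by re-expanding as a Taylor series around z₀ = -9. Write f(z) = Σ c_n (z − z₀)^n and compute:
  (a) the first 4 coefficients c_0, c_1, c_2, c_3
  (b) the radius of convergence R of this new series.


Let w = z − z₀, so z = z₀ + w.
Then 1 − z = 1 − (z₀ + w) = (1 − z₀) − w = 10 − w.
f(z) = 1/(10 − w)^2 = (1/(10)^2) · (1 − w/(10))^{−2}.
By the binomial series (1−u)^{−2} = Σ_{n≥0} C(n+1, 1) u^n for |u|<1, with u = w/(10):
  c_n = C(n+1, 1) / (10)^(n+2).
  c_0 = 1/(10)^2 = 1/100.
  c_1 = 2/(10)^3 = 1/500.
  c_2 = 3/(10)^4 = 3/10000.
  c_3 = 4/(10)^5 = 1/25000.
The series is valid for |w/d| < 1, i.e. |z − z₀| < |d|.
Radius of convergence: R = |1 − z₀| = |10| = 10 (distance from z₀ to the singularity z = 1).

c_0 = 1/100, c_1 = 1/500, c_2 = 3/10000, c_3 = 1/25000; R = 10.


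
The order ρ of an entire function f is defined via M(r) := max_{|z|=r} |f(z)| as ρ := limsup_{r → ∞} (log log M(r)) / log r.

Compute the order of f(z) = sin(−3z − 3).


sin(w) is a linear combination of e^{iw} and e^{−iw} (or e^w, e^{−w} in the hyperbolic case), so |sin(w)| ≤ e^{|w|}. With w = −3z − 3, |w| ≤ 3|z| + 3 = 3r + 3 on |z| = r, giving M(r) ≤ e^{3r + 3}, so ρ ≤ 1. On a suitable ray (z = it for sin/cos; z = t for sinh/cosh, t real → ∞), |sin(−3z − 3)| grows like e^{3|t|}/2, so ρ ≥ 1. Hence ρ = 1.
Therefore ρ = 1.

Order ρ = 1.


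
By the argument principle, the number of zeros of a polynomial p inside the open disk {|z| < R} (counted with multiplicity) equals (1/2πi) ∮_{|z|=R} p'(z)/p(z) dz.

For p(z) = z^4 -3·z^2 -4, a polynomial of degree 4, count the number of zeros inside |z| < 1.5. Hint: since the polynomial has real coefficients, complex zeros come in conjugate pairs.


The zeros of p are: -2, (0 + 1i), (0 - 1i), 2.
Their magnitudes are: 2, 1, 1, 2.
Zeros with |z| < R = 1.5: (0 + 1i), (0 - 1i).
Count = 2.
By the argument principle, (1/2πi) ∮_{|z|=R} p'(z)/p(z) dz equals exactly this count.

Number of zeros inside |z| < 1.5: 2.


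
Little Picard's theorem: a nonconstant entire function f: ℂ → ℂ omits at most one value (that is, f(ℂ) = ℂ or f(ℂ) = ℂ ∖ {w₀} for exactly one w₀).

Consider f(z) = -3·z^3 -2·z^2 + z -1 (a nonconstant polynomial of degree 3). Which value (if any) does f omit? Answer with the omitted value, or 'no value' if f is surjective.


Little Picard bounds the complement of f(ℂ) to at most one point.
For every w ∈ ℂ, the equation p(z) − w = 0 is a nonconstant polynomial in z and hence has at least one root by the fundamental theorem of algebra. So p is surjective onto ℂ, omitting no value.

Omitted value: no value.


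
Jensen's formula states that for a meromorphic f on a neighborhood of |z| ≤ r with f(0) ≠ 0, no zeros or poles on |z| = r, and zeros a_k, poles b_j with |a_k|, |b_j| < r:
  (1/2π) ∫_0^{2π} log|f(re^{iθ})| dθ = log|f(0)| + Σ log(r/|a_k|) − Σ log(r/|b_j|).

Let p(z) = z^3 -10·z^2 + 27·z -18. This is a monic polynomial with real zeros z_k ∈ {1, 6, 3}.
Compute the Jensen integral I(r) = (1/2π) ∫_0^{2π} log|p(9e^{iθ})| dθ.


Zeros: 1, 3, 6; r = 9.
Inside |z| < r: 1, 3, 6. Outside (|z| ≥ r): ∅.
p(0) = -18, so log|p(0)| = log(18) = 2.8904.
Apply Jensen: I(r) = log|p(0)| + Σ_k log(r/|z_k|), summed over zeros inside |z| < r.
  log(r/|z_k|) for z_k = 1: log(9/1) = 2.1972
  log(r/|z_k|) for z_k = 6: log(9/6) = 0.4055
  log(r/|z_k|) for z_k = 3: log(9/3) = 1.0986
Sum over inside zeros: 3.7013.
I(r) = log|p(0)| + (inside sum) = 2.8904 + 3.7013 = 6.5917.
Closed form (all zeros inside, monic): I(r) = n·log(r) = 3·log(9) = 6.5917. ✓

I(r) ≈ 6.5917.


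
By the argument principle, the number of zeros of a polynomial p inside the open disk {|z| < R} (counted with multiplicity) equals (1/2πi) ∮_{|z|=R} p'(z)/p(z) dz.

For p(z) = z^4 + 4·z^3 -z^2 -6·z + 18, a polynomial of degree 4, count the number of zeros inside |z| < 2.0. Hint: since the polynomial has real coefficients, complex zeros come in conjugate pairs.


The zeros of p are: -3, (1 + 1i), (1 - 1i), -3.
Their magnitudes are: 3, 1.414, 1.414, 3.
Zeros with |z| < R = 2.0: (1 + 1i), (1 - 1i).
Count = 2.
By the argument principle, (1/2πi) ∮_{|z|=R} p'(z)/p(z) dz equals exactly this count.

Number of zeros inside |z| < 2.0: 2.


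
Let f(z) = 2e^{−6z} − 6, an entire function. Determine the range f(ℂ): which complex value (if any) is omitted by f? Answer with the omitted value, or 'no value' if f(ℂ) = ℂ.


Little Picard bounds the complement of f(ℂ) to at most one point.
e^{−6z} is never zero on ℂ, so 2·e^{−6z} takes every value in ℂ ∖ {0}. Adding -6 shifts the range to ℂ ∖ {-6}. Thus f omits exactly the value -6.

Omitted value: -6.


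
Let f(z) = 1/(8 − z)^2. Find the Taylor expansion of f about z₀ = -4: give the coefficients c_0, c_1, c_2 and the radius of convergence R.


Let w = z − z₀, so z = z₀ + w.
Then 8 − z = 8 − (z₀ + w) = (8 − z₀) − w = 12 − w.
f(z) = 1/(12 − w)^2 = (1/(12)^2) · (1 − w/(12))^{−2}.
By the binomial series (1−u)^{−2} = Σ_{n≥0} C(n+1, 1) u^n for |u|<1, with u = w/(12):
  c_n = C(n+1, 1) / (12)^(n+2).
  c_0 = 1/(12)^2 = 1/144.
  c_1 = 2/(12)^3 = 1/864.
  c_2 = 3/(12)^4 = 1/6912.
The series is valid for |w/d| < 1, i.e. |z − z₀| < |d|.
Radius of convergence: R = |8 − z₀| = |12| = 12 (distance from z₀ to the singularity z = 8).

c_0 = 1/144, c_1 = 1/864, c_2 = 1/6912; R = 12.


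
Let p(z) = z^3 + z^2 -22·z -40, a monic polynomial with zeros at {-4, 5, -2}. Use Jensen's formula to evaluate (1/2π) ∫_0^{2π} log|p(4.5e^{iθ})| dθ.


Zeros: -4, -2, 5; r = 4.5.
Inside |z| < r: -4, -2. Outside (|z| ≥ r): 5.
p(0) = -40, so log|p(0)| = log(40) = 3.6889.
Apply Jensen: I(r) = log|p(0)| + Σ_k log(r/|z_k|), summed over zeros inside |z| < r.
  log(r/|z_k|) for z_k = -4: log(4.5/4) = 0.1178
  log(r/|z_k|) for z_k = -2: log(4.5/2) = 0.8109
  Outside zeros (5) contribute nothing to the Jensen sum.
Sum over inside zeros: 0.9287.
I(r) = log|p(0)| + (inside sum) = 3.6889 + 0.9287 = 4.6176.
Note: since some zeros are outside |z| ≤ r, the simplified n·log(r) form does NOT apply — only the inside zeros contribute.

I(r) ≈ 4.6176.


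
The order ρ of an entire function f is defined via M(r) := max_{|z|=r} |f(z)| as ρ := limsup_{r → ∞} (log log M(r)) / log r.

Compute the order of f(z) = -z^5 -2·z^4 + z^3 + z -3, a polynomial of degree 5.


|f(z)| ≤ Σ|c_k|·r^k = O(r^5) as r → ∞. Polynomial growth is O(e^{r^ε}) for every ε > 0 (since r^5/e^{r^ε} → 0), so ρ ≤ ε for all ε > 0, i.e. ρ = 0. Every nonconstant polynomial has order 0.
Therefore ρ = 0.

Order ρ = 0.


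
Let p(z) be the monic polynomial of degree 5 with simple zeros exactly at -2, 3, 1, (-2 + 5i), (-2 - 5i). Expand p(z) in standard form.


The polynomial is p(z) = ∏_{α ∈ S} (z − α), where S = {-2, 3, 1, (-2 + 5i), (-2 - 5i)}.
Expanding the product yields: p(z) = z^5 + 2·z^4 + 16·z^3 -72·z^2 -121·z + 174.
Note conjugate pairs combine to real quadratics: (z − (-2+5i))(z − (-2−5i)) = z² + 4z + 29.
The resulting polynomial has degree 5 and real coefficients as required.

p(z) = z^5 + 2·z^4 + 16·z^3 -72·z^2 -121·z + 174.


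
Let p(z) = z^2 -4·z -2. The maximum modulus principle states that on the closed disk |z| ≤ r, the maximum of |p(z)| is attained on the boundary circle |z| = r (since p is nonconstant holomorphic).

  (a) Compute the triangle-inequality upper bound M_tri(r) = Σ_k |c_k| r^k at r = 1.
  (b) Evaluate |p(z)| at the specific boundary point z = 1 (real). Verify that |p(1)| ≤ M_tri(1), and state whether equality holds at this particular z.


Coefficients: c_0 = -2, c_1 = -4, c_2 = 1. Radius r = 1.
Part (a). Triangle bound: M_tri(r) = Σ_k |c_k| r^k
  = |-2|·1^0 + |-4|·1^1 + |1|·1^2
  = 2 + 4 + 1 = 7.
This bounds M(r) := max_{|z|=r} |p(z)| from above; equality holds iff all terms c_k z^k can be made to align in phase at a single z on |z|=r.
Part (b). At z = 1 (real, on the circle |z| = r):
  p(1) = (-2)·1^0 + (-4)·1^1 + (1)·1^2 = -5.
  |p(1)| = 5.
Check: |p(1)| = 5 ≤ 7 = M_tri(1). ✓ Equality does not hold at z = 1 (the coefficients have mixed signs, so the terms do not all align in phase there).

M_tri(1) = 7; |p(1)| = 5; equality at z=1: no.


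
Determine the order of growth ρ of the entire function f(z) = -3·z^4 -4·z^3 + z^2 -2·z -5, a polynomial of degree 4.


|f(z)| ≤ Σ|c_k|·r^k = O(r^4) as r → ∞. Polynomial growth is O(e^{r^ε}) for every ε > 0 (since r^4/e^{r^ε} → 0), so ρ ≤ ε for all ε > 0, i.e. ρ = 0. Every nonconstant polynomial has order 0.
Therefore ρ = 0.

Order ρ = 0.


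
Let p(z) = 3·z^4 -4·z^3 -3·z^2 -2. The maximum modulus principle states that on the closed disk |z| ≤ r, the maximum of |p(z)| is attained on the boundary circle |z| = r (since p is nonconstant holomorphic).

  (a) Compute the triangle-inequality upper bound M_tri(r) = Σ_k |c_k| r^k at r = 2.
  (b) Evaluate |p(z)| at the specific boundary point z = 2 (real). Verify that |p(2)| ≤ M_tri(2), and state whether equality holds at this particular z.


Coefficients: c_0 = -2, c_1 = 0, c_2 = -3, c_3 = -4, c_4 = 3. Radius r = 2.
Part (a). Triangle bound: M_tri(r) = Σ_k |c_k| r^k
  = |-2|·2^0 + |0|·2^1 + |-3|·2^2 + |-4|·2^3 + |3|·2^4
  = 2 + 0 + 12 + 32 + 48 = 94.
This bounds M(r) := max_{|z|=r} |p(z)| from above; equality holds iff all terms c_k z^k can be made to align in phase at a single z on |z|=r.
Part (b). At z = 2 (real, on the circle |z| = r):
  p(2) = (-2)·2^0 + (0)·2^1 + (-3)·2^2 + (-4)·2^3 + (3)·2^4 = 2.
  |p(2)| = 2.
Check: |p(2)| = 2 ≤ 94 = M_tri(2). ✓ Equality does not hold at z = 2 (the coefficients have mixed signs, so the terms do not all align in phase there).

M_tri(2) = 94; |p(2)| = 2; equality at z=2: no.


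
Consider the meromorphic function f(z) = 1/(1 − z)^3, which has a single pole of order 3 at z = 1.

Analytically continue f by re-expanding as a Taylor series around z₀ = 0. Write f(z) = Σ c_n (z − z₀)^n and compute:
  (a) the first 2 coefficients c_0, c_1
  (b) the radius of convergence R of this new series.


Let w = z − z₀, so z = z₀ + w.
Then 1 − z = 1 − (z₀ + w) = (1 − z₀) − w = 1 − w.
f(z) = 1/(1 − w)^3 = (1/(1)^3) · (1 − w/(1))^{−3}.
By the binomial series (1−u)^{−3} = Σ_{n≥0} C(n+2, 2) u^n for |u|<1, with u = w/(1):
  c_n = C(n+2, 2) / (1)^(n+3).
  c_0 = 1/(1)^3 = 1.
  c_1 = 3/(1)^4 = 3.
The series is valid for |w/d| < 1, i.e. |z − z₀| < |d|.
Radius of convergence: R = |1 − z₀| = |1| = 1 (distance from z₀ to the singularity z = 1).

c_0 = 1, c_1 = 3; R = 1.


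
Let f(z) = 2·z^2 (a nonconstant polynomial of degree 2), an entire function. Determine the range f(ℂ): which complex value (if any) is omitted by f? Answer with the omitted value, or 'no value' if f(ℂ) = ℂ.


Little Picard bounds the complement of f(ℂ) to at most one point.
For every w ∈ ℂ, the equation p(z) − w = 0 is a nonconstant polynomial in z and hence has at least one root by the fundamental theorem of algebra. So p is surjective onto ℂ, omitting no value.

Omitted value: no value.


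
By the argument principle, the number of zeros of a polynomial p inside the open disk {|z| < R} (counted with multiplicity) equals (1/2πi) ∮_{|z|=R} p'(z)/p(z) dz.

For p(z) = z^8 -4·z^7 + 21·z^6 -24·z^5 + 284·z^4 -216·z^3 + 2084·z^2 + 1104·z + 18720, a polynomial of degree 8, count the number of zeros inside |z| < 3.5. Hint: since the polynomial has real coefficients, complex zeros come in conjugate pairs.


The zeros of p are: (-2 + 2i), (-2 - 2i), (-1 + 3i), (-1 - 3i), (3 + 3i), (3 - 3i), (2 + 3i), (2 - 3i).
Their magnitudes are: 2.828, 2.828, 3.162, 3.162, 4.243, 4.243, 3.606, 3.606.
Zeros with |z| < R = 3.5: (-2 + 2i), (-2 - 2i), (-1 + 3i), (-1 - 3i).
Count = 4.
By the argument principle, (1/2πi) ∮_{|z|=R} p'(z)/p(z) dz equals exactly this count.

Number of zeros inside |z| < 3.5: 4.


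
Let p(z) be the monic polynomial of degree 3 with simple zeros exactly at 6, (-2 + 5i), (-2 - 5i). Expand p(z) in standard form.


The polynomial is p(z) = ∏_{α ∈ S} (z − α), where S = {6, (-2 + 5i), (-2 - 5i)}.
Expanding the product yields: p(z) = z^3 -2·z^2 + 5·z -174.
Note conjugate pairs combine to real quadratics: (z − (-2+5i))(z − (-2−5i)) = z² + 4z + 29.
The resulting polynomial has degree 3 and real coefficients as required.

p(z) = z^3 -2·z^2 + 5·z -174.


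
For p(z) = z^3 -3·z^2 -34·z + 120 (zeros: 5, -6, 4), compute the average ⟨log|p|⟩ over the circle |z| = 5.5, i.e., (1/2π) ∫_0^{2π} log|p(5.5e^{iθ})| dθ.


Zeros: -6, 4, 5; r = 5.5.
Inside |z| < r: 4, 5. Outside (|z| ≥ r): -6.
p(0) = 120, so log|p(0)| = log(120) = 4.7875.
Apply Jensen: I(r) = log|p(0)| + Σ_k log(r/|z_k|), summed over zeros inside |z| < r.
  log(r/|z_k|) for z_k = 5: log(5.5/5) = 0.0953
  log(r/|z_k|) for z_k = 4: log(5.5/4) = 0.3185
  Outside zeros (-6) contribute nothing to the Jensen sum.
Sum over inside zeros: 0.4138.
I(r) = log|p(0)| + (inside sum) = 4.7875 + 0.4138 = 5.2013.
Note: since some zeros are outside |z| ≤ r, the simplified n·log(r) form does NOT apply — only the inside zeros contribute.

I(r) ≈ 5.2013.


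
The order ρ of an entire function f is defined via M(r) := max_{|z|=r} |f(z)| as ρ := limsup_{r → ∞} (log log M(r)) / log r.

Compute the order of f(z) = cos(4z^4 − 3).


Write cos(w) = (e^{iw} ± e^{−iw})/(2 or 2i), so |cos(w)| ≤ e^{|w|}. With w = 4z^4 − 3, |w| ≤ 4r^4 + 3 on |z|=r, giving M(r) ≤ e^{4r^4 + 3} and ρ ≤ 4. For the lower bound, choose z on |z|=r with 4z^4 purely imaginary of modulus 4r^4; then |cos(4z^4 − 3)| grows like e^{4r^4}/2, so ρ ≥ 4. Hence ρ = 4.
Therefore ρ = 4.

Order ρ = 4.


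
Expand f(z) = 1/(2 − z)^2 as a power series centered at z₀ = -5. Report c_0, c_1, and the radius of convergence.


Let w = z − z₀, so z = z₀ + w.
Then 2 − z = 2 − (z₀ + w) = (2 − z₀) − w = 7 − w.
f(z) = 1/(7 − w)^2 = (1/(7)^2) · (1 − w/(7))^{−2}.
By the binomial series (1−u)^{−2} = Σ_{n≥0} C(n+1, 1) u^n for |u|<1, with u = w/(7):
  c_n = C(n+1, 1) / (7)^(n+2).
  c_0 = 1/(7)^2 = 1/49.
  c_1 = 2/(7)^3 = 2/343.
The series is valid for |w/d| < 1, i.e. |z − z₀| < |d|.
Radius of convergence: R = |2 − z₀| = |7| = 7 (distance from z₀ to the singularity z = 2).

c_0 = 1/49, c_1 = 2/343; R = 7.


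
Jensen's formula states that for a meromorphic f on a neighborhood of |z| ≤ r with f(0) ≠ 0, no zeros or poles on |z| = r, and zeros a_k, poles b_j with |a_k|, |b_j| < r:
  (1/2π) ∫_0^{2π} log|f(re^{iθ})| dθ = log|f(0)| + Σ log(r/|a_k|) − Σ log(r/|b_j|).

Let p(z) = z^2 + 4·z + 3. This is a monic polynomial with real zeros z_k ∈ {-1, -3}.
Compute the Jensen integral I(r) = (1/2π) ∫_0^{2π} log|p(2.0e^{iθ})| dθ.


Zeros: -3, -1; r = 2.0.
Inside |z| < r: -1. Outside (|z| ≥ r): -3.
p(0) = 3, so log|p(0)| = log(3) = 1.0986.
Apply Jensen: I(r) = log|p(0)| + Σ_k log(r/|z_k|), summed over zeros inside |z| < r.
  log(r/|z_k|) for z_k = -1: log(2.0/1) = 0.6931
  Outside zeros (-3) contribute nothing to the Jensen sum.
Sum over inside zeros: 0.6931.
I(r) = log|p(0)| + (inside sum) = 1.0986 + 0.6931 = 1.7918.
Note: since some zeros are outside |z| ≤ r, the simplified n·log(r) form does NOT apply — only the inside zeros contribute.

I(r) ≈ 1.7918.


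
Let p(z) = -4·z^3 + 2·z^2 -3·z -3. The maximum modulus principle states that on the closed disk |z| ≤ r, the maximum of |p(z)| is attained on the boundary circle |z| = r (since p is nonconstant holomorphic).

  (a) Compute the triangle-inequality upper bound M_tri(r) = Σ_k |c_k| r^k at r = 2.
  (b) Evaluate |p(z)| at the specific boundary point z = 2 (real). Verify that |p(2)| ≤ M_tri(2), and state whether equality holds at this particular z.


Coefficients: c_0 = -3, c_1 = -3, c_2 = 2, c_3 = -4. Radius r = 2.
Part (a). Triangle bound: M_tri(r) = Σ_k |c_k| r^k
  = |-3|·2^0 + |-3|·2^1 + |2|·2^2 + |-4|·2^3
  = 3 + 6 + 8 + 32 = 49.
This bounds M(r) := max_{|z|=r} |p(z)| from above; equality holds iff all terms c_k z^k can be made to align in phase at a single z on |z|=r.
Part (b). At z = 2 (real, on the circle |z| = r):
  p(2) = (-3)·2^0 + (-3)·2^1 + (2)·2^2 + (-4)·2^3 = -33.
  |p(2)| = 33.
Check: |p(2)| = 33 ≤ 49 = M_tri(2). ✓ Equality does not hold at z = 2 (the coefficients have mixed signs, so the terms do not all align in phase there).

M_tri(2) = 49; |p(2)| = 33; equality at z=2: no.


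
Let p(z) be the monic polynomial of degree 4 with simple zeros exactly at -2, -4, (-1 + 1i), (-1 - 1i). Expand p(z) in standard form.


The polynomial is p(z) = ∏_{α ∈ S} (z − α), where S = {-2, -4, (-1 + 1i), (-1 - 1i)}.
Expanding the product yields: p(z) = z^4 + 8·z^3 + 22·z^2 + 28·z + 16.
Note conjugate pairs combine to real quadratics: (z − (-1+1i))(z − (-1−1i)) = z² + 2z + 2.
The resulting polynomial has degree 4 and real coefficients as required.

p(z) = z^4 + 8·z^3 + 22·z^2 + 28·z + 16.


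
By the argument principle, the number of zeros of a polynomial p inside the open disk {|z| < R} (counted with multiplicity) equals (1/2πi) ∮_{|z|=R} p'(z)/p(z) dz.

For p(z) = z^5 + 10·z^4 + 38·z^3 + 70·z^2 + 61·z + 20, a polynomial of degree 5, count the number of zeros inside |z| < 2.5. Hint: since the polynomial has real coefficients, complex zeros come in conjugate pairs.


The zeros of p are: -4, (-2 + 1i), (-2 - 1i), -1, -1.
Their magnitudes are: 4, 2.236, 2.236, 1, 1.
Zeros with |z| < R = 2.5: (-2 + 1i), (-2 - 1i), -1, -1.
Count = 4.
By the argument principle, (1/2πi) ∮_{|z|=R} p'(z)/p(z) dz equals exactly this count.

Number of zeros inside |z| < 2.5: 4.


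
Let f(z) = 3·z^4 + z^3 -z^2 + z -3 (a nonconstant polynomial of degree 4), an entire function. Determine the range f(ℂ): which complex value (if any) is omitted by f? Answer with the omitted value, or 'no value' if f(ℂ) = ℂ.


Little Picard bounds the complement of f(ℂ) to at most one point.
For every w ∈ ℂ, the equation p(z) − w = 0 is a nonconstant polynomial in z and hence has at least one root by the fundamental theorem of algebra. So p is surjective onto ℂ, omitting no value.

Omitted value: no value.


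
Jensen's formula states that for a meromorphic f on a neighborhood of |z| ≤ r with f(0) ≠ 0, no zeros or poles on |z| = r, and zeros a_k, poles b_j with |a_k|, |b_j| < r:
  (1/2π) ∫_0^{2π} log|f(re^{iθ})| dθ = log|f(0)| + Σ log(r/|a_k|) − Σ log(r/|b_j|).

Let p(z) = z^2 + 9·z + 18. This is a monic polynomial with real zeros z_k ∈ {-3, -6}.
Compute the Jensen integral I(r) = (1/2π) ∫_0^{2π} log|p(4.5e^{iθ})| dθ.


Zeros: -6, -3; r = 4.5.
Inside |z| < r: -3. Outside (|z| ≥ r): -6.
p(0) = 18, so log|p(0)| = log(18) = 2.8904.
Apply Jensen: I(r) = log|p(0)| + Σ_k log(r/|z_k|), summed over zeros inside |z| < r.
  log(r/|z_k|) for z_k = -3: log(4.5/3) = 0.4055
  Outside zeros (-6) contribute nothing to the Jensen sum.
Sum over inside zeros: 0.4055.
I(r) = log|p(0)| + (inside sum) = 2.8904 + 0.4055 = 3.2958.
Note: since some zeros are outside |z| ≤ r, the simplified n·log(r) form does NOT apply — only the inside zeros contribute.

I(r) ≈ 3.2958.
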